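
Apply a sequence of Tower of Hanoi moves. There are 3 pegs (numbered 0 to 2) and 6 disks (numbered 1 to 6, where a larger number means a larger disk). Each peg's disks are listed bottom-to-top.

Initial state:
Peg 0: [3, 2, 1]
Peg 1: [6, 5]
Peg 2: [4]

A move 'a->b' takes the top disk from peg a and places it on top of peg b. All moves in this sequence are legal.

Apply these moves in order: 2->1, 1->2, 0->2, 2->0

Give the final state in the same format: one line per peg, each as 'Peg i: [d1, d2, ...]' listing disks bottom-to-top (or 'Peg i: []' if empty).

After move 1 (2->1):
Peg 0: [3, 2, 1]
Peg 1: [6, 5, 4]
Peg 2: []

After move 2 (1->2):
Peg 0: [3, 2, 1]
Peg 1: [6, 5]
Peg 2: [4]

After move 3 (0->2):
Peg 0: [3, 2]
Peg 1: [6, 5]
Peg 2: [4, 1]

After move 4 (2->0):
Peg 0: [3, 2, 1]
Peg 1: [6, 5]
Peg 2: [4]

Answer: Peg 0: [3, 2, 1]
Peg 1: [6, 5]
Peg 2: [4]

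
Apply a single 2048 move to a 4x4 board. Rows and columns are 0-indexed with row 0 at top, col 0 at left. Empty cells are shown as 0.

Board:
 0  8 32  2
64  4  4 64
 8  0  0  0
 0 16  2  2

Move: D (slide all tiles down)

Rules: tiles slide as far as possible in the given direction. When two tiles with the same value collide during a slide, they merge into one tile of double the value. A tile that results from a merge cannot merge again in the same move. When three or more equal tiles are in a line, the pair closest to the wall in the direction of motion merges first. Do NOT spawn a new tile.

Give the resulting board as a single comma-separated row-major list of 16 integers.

Answer: 0, 0, 0, 0, 0, 8, 32, 2, 64, 4, 4, 64, 8, 16, 2, 2

Derivation:
Slide down:
col 0: [0, 64, 8, 0] -> [0, 0, 64, 8]
col 1: [8, 4, 0, 16] -> [0, 8, 4, 16]
col 2: [32, 4, 0, 2] -> [0, 32, 4, 2]
col 3: [2, 64, 0, 2] -> [0, 2, 64, 2]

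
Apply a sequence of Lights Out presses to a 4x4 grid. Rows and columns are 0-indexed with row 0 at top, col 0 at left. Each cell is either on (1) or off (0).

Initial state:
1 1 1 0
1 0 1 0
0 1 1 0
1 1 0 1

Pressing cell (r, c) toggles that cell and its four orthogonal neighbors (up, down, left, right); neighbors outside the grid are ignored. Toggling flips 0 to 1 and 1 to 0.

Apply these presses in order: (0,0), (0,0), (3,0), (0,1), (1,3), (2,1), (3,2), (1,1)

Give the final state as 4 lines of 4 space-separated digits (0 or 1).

Answer: 0 1 0 1
0 1 1 1
0 1 1 1
0 0 1 0

Derivation:
After press 1 at (0,0):
0 0 1 0
0 0 1 0
0 1 1 0
1 1 0 1

After press 2 at (0,0):
1 1 1 0
1 0 1 0
0 1 1 0
1 1 0 1

After press 3 at (3,0):
1 1 1 0
1 0 1 0
1 1 1 0
0 0 0 1

After press 4 at (0,1):
0 0 0 0
1 1 1 0
1 1 1 0
0 0 0 1

After press 5 at (1,3):
0 0 0 1
1 1 0 1
1 1 1 1
0 0 0 1

After press 6 at (2,1):
0 0 0 1
1 0 0 1
0 0 0 1
0 1 0 1

After press 7 at (3,2):
0 0 0 1
1 0 0 1
0 0 1 1
0 0 1 0

After press 8 at (1,1):
0 1 0 1
0 1 1 1
0 1 1 1
0 0 1 0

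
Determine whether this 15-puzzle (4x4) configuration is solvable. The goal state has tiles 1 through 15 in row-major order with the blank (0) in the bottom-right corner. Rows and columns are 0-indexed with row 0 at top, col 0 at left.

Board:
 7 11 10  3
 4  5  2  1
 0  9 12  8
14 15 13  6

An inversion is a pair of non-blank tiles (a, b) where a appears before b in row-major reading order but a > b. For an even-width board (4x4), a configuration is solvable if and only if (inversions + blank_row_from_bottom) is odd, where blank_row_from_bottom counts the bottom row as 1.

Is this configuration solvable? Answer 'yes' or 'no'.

Answer: no

Derivation:
Inversions: 40
Blank is in row 2 (0-indexed from top), which is row 2 counting from the bottom (bottom = 1).
40 + 2 = 42, which is even, so the puzzle is not solvable.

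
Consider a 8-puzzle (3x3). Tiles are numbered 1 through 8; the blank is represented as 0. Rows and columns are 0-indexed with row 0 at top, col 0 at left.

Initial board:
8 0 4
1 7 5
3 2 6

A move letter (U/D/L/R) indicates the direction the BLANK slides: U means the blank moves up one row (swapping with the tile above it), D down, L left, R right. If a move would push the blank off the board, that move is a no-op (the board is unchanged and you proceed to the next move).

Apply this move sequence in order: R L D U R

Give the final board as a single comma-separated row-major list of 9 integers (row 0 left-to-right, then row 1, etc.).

Answer: 8, 4, 0, 1, 7, 5, 3, 2, 6

Derivation:
After move 1 (R):
8 4 0
1 7 5
3 2 6

After move 2 (L):
8 0 4
1 7 5
3 2 6

After move 3 (D):
8 7 4
1 0 5
3 2 6

After move 4 (U):
8 0 4
1 7 5
3 2 6

After move 5 (R):
8 4 0
1 7 5
3 2 6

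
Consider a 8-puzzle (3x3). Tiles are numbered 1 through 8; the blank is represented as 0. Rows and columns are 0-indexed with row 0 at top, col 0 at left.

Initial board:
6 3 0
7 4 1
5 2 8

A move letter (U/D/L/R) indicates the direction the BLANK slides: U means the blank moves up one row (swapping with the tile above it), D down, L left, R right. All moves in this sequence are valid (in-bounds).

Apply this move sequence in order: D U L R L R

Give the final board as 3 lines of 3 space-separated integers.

After move 1 (D):
6 3 1
7 4 0
5 2 8

After move 2 (U):
6 3 0
7 4 1
5 2 8

After move 3 (L):
6 0 3
7 4 1
5 2 8

After move 4 (R):
6 3 0
7 4 1
5 2 8

After move 5 (L):
6 0 3
7 4 1
5 2 8

After move 6 (R):
6 3 0
7 4 1
5 2 8

Answer: 6 3 0
7 4 1
5 2 8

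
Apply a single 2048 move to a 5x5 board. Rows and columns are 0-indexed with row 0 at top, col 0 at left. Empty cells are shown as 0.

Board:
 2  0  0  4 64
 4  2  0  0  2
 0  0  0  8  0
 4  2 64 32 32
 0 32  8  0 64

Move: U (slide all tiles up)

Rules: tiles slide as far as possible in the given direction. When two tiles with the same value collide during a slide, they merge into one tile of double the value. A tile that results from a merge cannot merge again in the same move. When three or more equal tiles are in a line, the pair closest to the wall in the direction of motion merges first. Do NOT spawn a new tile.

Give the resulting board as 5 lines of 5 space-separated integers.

Slide up:
col 0: [2, 4, 0, 4, 0] -> [2, 8, 0, 0, 0]
col 1: [0, 2, 0, 2, 32] -> [4, 32, 0, 0, 0]
col 2: [0, 0, 0, 64, 8] -> [64, 8, 0, 0, 0]
col 3: [4, 0, 8, 32, 0] -> [4, 8, 32, 0, 0]
col 4: [64, 2, 0, 32, 64] -> [64, 2, 32, 64, 0]

Answer:  2  4 64  4 64
 8 32  8  8  2
 0  0  0 32 32
 0  0  0  0 64
 0  0  0  0  0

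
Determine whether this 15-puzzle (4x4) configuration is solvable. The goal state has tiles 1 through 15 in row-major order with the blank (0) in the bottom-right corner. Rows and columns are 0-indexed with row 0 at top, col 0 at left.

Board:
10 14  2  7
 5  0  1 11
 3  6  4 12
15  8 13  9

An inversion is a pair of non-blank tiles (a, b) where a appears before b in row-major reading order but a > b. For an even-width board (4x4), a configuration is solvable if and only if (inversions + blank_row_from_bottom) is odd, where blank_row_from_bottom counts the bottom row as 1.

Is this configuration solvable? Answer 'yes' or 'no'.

Inversions: 42
Blank is in row 1 (0-indexed from top), which is row 3 counting from the bottom (bottom = 1).
42 + 3 = 45, which is odd, so the puzzle is solvable.

Answer: yes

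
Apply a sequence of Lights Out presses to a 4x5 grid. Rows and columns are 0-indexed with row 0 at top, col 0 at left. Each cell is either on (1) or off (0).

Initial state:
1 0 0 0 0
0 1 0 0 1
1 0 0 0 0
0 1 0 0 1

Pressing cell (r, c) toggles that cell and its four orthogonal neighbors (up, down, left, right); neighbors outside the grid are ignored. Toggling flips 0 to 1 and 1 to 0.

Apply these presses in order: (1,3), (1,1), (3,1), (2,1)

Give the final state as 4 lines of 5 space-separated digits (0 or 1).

Answer: 1 1 0 1 0
1 1 0 1 0
0 1 1 1 0
1 1 1 0 1

Derivation:
After press 1 at (1,3):
1 0 0 1 0
0 1 1 1 0
1 0 0 1 0
0 1 0 0 1

After press 2 at (1,1):
1 1 0 1 0
1 0 0 1 0
1 1 0 1 0
0 1 0 0 1

After press 3 at (3,1):
1 1 0 1 0
1 0 0 1 0
1 0 0 1 0
1 0 1 0 1

After press 4 at (2,1):
1 1 0 1 0
1 1 0 1 0
0 1 1 1 0
1 1 1 0 1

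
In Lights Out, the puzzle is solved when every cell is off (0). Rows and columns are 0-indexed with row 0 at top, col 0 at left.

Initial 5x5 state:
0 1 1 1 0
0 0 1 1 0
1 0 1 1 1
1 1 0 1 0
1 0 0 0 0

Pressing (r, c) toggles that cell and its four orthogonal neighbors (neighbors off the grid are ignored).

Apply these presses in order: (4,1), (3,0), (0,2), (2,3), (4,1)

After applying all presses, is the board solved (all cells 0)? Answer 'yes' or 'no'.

Answer: yes

Derivation:
After press 1 at (4,1):
0 1 1 1 0
0 0 1 1 0
1 0 1 1 1
1 0 0 1 0
0 1 1 0 0

After press 2 at (3,0):
0 1 1 1 0
0 0 1 1 0
0 0 1 1 1
0 1 0 1 0
1 1 1 0 0

After press 3 at (0,2):
0 0 0 0 0
0 0 0 1 0
0 0 1 1 1
0 1 0 1 0
1 1 1 0 0

After press 4 at (2,3):
0 0 0 0 0
0 0 0 0 0
0 0 0 0 0
0 1 0 0 0
1 1 1 0 0

After press 5 at (4,1):
0 0 0 0 0
0 0 0 0 0
0 0 0 0 0
0 0 0 0 0
0 0 0 0 0

Lights still on: 0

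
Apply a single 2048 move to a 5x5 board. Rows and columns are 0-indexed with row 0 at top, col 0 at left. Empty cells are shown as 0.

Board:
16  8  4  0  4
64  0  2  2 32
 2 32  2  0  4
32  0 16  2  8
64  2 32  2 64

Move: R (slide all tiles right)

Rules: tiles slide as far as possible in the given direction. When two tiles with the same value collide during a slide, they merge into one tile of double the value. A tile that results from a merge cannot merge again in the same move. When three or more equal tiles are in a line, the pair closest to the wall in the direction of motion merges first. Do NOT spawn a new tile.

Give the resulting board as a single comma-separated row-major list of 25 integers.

Answer: 0, 0, 16, 8, 8, 0, 0, 64, 4, 32, 0, 2, 32, 2, 4, 0, 32, 16, 2, 8, 64, 2, 32, 2, 64

Derivation:
Slide right:
row 0: [16, 8, 4, 0, 4] -> [0, 0, 16, 8, 8]
row 1: [64, 0, 2, 2, 32] -> [0, 0, 64, 4, 32]
row 2: [2, 32, 2, 0, 4] -> [0, 2, 32, 2, 4]
row 3: [32, 0, 16, 2, 8] -> [0, 32, 16, 2, 8]
row 4: [64, 2, 32, 2, 64] -> [64, 2, 32, 2, 64]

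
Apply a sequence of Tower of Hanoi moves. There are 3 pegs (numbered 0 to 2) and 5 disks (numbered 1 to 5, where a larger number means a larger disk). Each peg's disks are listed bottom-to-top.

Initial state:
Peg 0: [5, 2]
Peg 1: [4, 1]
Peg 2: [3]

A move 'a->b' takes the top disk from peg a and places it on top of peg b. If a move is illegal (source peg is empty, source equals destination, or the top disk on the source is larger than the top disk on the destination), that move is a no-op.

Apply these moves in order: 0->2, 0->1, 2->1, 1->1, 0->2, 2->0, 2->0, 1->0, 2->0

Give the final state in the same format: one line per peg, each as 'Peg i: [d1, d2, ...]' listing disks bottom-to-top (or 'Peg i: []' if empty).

Answer: Peg 0: [5, 2, 1]
Peg 1: [4]
Peg 2: [3]

Derivation:
After move 1 (0->2):
Peg 0: [5]
Peg 1: [4, 1]
Peg 2: [3, 2]

After move 2 (0->1):
Peg 0: [5]
Peg 1: [4, 1]
Peg 2: [3, 2]

After move 3 (2->1):
Peg 0: [5]
Peg 1: [4, 1]
Peg 2: [3, 2]

After move 4 (1->1):
Peg 0: [5]
Peg 1: [4, 1]
Peg 2: [3, 2]

After move 5 (0->2):
Peg 0: [5]
Peg 1: [4, 1]
Peg 2: [3, 2]

After move 6 (2->0):
Peg 0: [5, 2]
Peg 1: [4, 1]
Peg 2: [3]

After move 7 (2->0):
Peg 0: [5, 2]
Peg 1: [4, 1]
Peg 2: [3]

After move 8 (1->0):
Peg 0: [5, 2, 1]
Peg 1: [4]
Peg 2: [3]

After move 9 (2->0):
Peg 0: [5, 2, 1]
Peg 1: [4]
Peg 2: [3]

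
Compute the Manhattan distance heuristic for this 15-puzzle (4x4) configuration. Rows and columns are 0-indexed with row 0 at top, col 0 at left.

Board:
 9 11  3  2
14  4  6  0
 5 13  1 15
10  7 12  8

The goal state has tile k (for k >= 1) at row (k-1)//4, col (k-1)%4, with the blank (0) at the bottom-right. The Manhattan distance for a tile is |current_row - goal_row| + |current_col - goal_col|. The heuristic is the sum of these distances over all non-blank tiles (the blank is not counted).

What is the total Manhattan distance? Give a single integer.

Tile 9: (0,0)->(2,0) = 2
Tile 11: (0,1)->(2,2) = 3
Tile 3: (0,2)->(0,2) = 0
Tile 2: (0,3)->(0,1) = 2
Tile 14: (1,0)->(3,1) = 3
Tile 4: (1,1)->(0,3) = 3
Tile 6: (1,2)->(1,1) = 1
Tile 5: (2,0)->(1,0) = 1
Tile 13: (2,1)->(3,0) = 2
Tile 1: (2,2)->(0,0) = 4
Tile 15: (2,3)->(3,2) = 2
Tile 10: (3,0)->(2,1) = 2
Tile 7: (3,1)->(1,2) = 3
Tile 12: (3,2)->(2,3) = 2
Tile 8: (3,3)->(1,3) = 2
Sum: 2 + 3 + 0 + 2 + 3 + 3 + 1 + 1 + 2 + 4 + 2 + 2 + 3 + 2 + 2 = 32

Answer: 32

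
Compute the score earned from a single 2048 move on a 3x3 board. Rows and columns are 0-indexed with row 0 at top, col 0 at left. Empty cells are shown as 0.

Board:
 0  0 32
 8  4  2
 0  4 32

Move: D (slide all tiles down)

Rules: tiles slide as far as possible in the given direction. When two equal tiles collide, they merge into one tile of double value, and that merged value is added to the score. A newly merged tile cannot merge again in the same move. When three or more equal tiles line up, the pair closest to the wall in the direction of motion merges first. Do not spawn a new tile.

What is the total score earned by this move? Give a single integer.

Slide down:
col 0: [0, 8, 0] -> [0, 0, 8]  score +0 (running 0)
col 1: [0, 4, 4] -> [0, 0, 8]  score +8 (running 8)
col 2: [32, 2, 32] -> [32, 2, 32]  score +0 (running 8)
Board after move:
 0  0 32
 0  0  2
 8  8 32

Answer: 8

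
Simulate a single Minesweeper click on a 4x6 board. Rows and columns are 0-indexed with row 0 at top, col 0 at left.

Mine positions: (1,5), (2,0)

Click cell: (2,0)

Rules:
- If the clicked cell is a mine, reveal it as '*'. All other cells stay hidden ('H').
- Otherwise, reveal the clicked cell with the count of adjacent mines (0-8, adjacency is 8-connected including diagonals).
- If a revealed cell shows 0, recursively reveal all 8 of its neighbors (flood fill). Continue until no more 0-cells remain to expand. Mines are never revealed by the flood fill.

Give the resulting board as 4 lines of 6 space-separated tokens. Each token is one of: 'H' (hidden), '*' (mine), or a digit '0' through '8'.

H H H H H H
H H H H H H
* H H H H H
H H H H H H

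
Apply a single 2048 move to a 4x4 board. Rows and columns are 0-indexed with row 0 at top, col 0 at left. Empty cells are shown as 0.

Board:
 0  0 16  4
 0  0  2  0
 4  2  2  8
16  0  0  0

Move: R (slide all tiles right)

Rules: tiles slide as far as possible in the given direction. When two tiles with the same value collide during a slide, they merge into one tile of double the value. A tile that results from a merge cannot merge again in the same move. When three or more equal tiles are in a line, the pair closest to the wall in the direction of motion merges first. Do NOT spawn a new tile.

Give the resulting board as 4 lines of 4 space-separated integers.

Answer:  0  0 16  4
 0  0  0  2
 0  4  4  8
 0  0  0 16

Derivation:
Slide right:
row 0: [0, 0, 16, 4] -> [0, 0, 16, 4]
row 1: [0, 0, 2, 0] -> [0, 0, 0, 2]
row 2: [4, 2, 2, 8] -> [0, 4, 4, 8]
row 3: [16, 0, 0, 0] -> [0, 0, 0, 16]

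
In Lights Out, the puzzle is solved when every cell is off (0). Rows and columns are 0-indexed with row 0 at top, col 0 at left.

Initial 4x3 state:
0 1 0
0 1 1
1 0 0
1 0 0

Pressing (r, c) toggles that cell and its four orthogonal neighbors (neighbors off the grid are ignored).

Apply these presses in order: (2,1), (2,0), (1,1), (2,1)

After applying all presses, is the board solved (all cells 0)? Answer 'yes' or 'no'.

After press 1 at (2,1):
0 1 0
0 0 1
0 1 1
1 1 0

After press 2 at (2,0):
0 1 0
1 0 1
1 0 1
0 1 0

After press 3 at (1,1):
0 0 0
0 1 0
1 1 1
0 1 0

After press 4 at (2,1):
0 0 0
0 0 0
0 0 0
0 0 0

Lights still on: 0

Answer: yes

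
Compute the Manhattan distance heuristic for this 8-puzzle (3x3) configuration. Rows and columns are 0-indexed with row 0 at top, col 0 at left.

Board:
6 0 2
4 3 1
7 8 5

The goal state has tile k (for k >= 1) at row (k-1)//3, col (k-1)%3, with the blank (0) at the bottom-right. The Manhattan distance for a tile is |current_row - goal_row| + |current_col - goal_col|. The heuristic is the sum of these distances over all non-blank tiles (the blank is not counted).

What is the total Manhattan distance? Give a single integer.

Tile 6: (0,0)->(1,2) = 3
Tile 2: (0,2)->(0,1) = 1
Tile 4: (1,0)->(1,0) = 0
Tile 3: (1,1)->(0,2) = 2
Tile 1: (1,2)->(0,0) = 3
Tile 7: (2,0)->(2,0) = 0
Tile 8: (2,1)->(2,1) = 0
Tile 5: (2,2)->(1,1) = 2
Sum: 3 + 1 + 0 + 2 + 3 + 0 + 0 + 2 = 11

Answer: 11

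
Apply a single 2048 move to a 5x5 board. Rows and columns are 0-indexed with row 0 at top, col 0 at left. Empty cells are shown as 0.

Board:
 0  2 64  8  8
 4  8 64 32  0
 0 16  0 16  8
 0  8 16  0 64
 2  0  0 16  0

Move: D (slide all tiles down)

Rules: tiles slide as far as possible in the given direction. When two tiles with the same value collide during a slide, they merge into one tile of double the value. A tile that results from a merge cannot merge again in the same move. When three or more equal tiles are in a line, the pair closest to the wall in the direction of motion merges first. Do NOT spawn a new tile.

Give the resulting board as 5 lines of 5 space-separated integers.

Answer:   0   0   0   0   0
  0   2   0   0   0
  0   8   0   8   0
  4  16 128  32  16
  2   8  16  32  64

Derivation:
Slide down:
col 0: [0, 4, 0, 0, 2] -> [0, 0, 0, 4, 2]
col 1: [2, 8, 16, 8, 0] -> [0, 2, 8, 16, 8]
col 2: [64, 64, 0, 16, 0] -> [0, 0, 0, 128, 16]
col 3: [8, 32, 16, 0, 16] -> [0, 0, 8, 32, 32]
col 4: [8, 0, 8, 64, 0] -> [0, 0, 0, 16, 64]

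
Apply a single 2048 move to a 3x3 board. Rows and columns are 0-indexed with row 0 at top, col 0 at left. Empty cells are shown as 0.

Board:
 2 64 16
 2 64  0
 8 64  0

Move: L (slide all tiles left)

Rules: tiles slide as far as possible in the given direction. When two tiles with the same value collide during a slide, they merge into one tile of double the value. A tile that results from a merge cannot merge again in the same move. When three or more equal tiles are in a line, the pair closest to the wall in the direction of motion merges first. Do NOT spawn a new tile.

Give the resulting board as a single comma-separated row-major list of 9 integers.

Answer: 2, 64, 16, 2, 64, 0, 8, 64, 0

Derivation:
Slide left:
row 0: [2, 64, 16] -> [2, 64, 16]
row 1: [2, 64, 0] -> [2, 64, 0]
row 2: [8, 64, 0] -> [8, 64, 0]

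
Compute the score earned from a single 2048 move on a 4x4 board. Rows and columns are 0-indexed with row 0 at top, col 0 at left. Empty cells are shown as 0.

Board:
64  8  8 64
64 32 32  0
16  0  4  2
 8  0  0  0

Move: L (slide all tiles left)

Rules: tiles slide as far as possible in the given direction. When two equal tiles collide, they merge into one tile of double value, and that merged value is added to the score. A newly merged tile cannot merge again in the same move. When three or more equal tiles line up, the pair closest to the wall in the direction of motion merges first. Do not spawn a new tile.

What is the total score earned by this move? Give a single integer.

Answer: 80

Derivation:
Slide left:
row 0: [64, 8, 8, 64] -> [64, 16, 64, 0]  score +16 (running 16)
row 1: [64, 32, 32, 0] -> [64, 64, 0, 0]  score +64 (running 80)
row 2: [16, 0, 4, 2] -> [16, 4, 2, 0]  score +0 (running 80)
row 3: [8, 0, 0, 0] -> [8, 0, 0, 0]  score +0 (running 80)
Board after move:
64 16 64  0
64 64  0  0
16  4  2  0
 8  0  0  0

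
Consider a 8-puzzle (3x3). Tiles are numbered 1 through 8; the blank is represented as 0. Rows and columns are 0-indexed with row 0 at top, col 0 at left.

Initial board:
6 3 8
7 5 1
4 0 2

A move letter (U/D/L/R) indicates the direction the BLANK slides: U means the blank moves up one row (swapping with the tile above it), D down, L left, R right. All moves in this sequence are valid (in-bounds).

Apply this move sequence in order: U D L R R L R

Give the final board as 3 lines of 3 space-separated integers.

After move 1 (U):
6 3 8
7 0 1
4 5 2

After move 2 (D):
6 3 8
7 5 1
4 0 2

After move 3 (L):
6 3 8
7 5 1
0 4 2

After move 4 (R):
6 3 8
7 5 1
4 0 2

After move 5 (R):
6 3 8
7 5 1
4 2 0

After move 6 (L):
6 3 8
7 5 1
4 0 2

After move 7 (R):
6 3 8
7 5 1
4 2 0

Answer: 6 3 8
7 5 1
4 2 0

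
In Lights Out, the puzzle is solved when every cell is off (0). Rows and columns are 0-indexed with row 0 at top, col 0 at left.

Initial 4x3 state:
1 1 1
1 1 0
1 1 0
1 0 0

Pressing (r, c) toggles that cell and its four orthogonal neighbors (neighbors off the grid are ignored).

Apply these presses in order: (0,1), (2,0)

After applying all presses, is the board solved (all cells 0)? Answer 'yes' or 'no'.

After press 1 at (0,1):
0 0 0
1 0 0
1 1 0
1 0 0

After press 2 at (2,0):
0 0 0
0 0 0
0 0 0
0 0 0

Lights still on: 0

Answer: yes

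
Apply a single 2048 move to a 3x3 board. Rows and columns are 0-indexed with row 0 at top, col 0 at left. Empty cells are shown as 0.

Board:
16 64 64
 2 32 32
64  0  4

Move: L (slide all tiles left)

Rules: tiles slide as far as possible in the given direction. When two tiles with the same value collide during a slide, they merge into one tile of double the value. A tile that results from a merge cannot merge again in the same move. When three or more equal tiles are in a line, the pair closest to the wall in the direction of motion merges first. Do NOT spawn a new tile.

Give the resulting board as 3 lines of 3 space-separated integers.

Answer:  16 128   0
  2  64   0
 64   4   0

Derivation:
Slide left:
row 0: [16, 64, 64] -> [16, 128, 0]
row 1: [2, 32, 32] -> [2, 64, 0]
row 2: [64, 0, 4] -> [64, 4, 0]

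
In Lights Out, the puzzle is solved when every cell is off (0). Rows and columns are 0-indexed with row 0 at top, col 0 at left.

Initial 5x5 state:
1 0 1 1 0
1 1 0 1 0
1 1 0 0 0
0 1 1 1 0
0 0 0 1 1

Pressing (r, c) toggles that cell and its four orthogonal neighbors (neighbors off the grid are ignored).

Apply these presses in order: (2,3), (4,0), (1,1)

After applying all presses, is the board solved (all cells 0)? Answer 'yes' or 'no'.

Answer: no

Derivation:
After press 1 at (2,3):
1 0 1 1 0
1 1 0 0 0
1 1 1 1 1
0 1 1 0 0
0 0 0 1 1

After press 2 at (4,0):
1 0 1 1 0
1 1 0 0 0
1 1 1 1 1
1 1 1 0 0
1 1 0 1 1

After press 3 at (1,1):
1 1 1 1 0
0 0 1 0 0
1 0 1 1 1
1 1 1 0 0
1 1 0 1 1

Lights still on: 16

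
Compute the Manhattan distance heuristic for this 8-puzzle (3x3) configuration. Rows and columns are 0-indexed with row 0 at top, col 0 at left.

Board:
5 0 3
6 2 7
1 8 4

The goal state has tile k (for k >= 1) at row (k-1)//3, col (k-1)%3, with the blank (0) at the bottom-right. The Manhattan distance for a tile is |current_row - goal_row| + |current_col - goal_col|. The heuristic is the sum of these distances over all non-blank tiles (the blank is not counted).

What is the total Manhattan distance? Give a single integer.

Answer: 13

Derivation:
Tile 5: at (0,0), goal (1,1), distance |0-1|+|0-1| = 2
Tile 3: at (0,2), goal (0,2), distance |0-0|+|2-2| = 0
Tile 6: at (1,0), goal (1,2), distance |1-1|+|0-2| = 2
Tile 2: at (1,1), goal (0,1), distance |1-0|+|1-1| = 1
Tile 7: at (1,2), goal (2,0), distance |1-2|+|2-0| = 3
Tile 1: at (2,0), goal (0,0), distance |2-0|+|0-0| = 2
Tile 8: at (2,1), goal (2,1), distance |2-2|+|1-1| = 0
Tile 4: at (2,2), goal (1,0), distance |2-1|+|2-0| = 3
Sum: 2 + 0 + 2 + 1 + 3 + 2 + 0 + 3 = 13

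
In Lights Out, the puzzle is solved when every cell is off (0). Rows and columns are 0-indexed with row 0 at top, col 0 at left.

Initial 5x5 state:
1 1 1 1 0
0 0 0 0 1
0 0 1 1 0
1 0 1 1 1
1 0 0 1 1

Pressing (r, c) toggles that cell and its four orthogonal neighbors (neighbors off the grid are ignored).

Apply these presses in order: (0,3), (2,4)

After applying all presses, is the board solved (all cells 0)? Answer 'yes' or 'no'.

After press 1 at (0,3):
1 1 0 0 1
0 0 0 1 1
0 0 1 1 0
1 0 1 1 1
1 0 0 1 1

After press 2 at (2,4):
1 1 0 0 1
0 0 0 1 0
0 0 1 0 1
1 0 1 1 0
1 0 0 1 1

Lights still on: 12

Answer: no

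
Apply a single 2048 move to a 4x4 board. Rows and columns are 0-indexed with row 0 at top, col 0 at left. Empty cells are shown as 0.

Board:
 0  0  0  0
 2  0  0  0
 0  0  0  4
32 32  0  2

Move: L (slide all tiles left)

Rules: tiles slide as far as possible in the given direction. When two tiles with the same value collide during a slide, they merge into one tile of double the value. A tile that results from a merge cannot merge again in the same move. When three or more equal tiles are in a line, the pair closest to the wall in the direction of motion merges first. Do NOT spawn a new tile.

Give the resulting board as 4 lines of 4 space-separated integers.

Slide left:
row 0: [0, 0, 0, 0] -> [0, 0, 0, 0]
row 1: [2, 0, 0, 0] -> [2, 0, 0, 0]
row 2: [0, 0, 0, 4] -> [4, 0, 0, 0]
row 3: [32, 32, 0, 2] -> [64, 2, 0, 0]

Answer:  0  0  0  0
 2  0  0  0
 4  0  0  0
64  2  0  0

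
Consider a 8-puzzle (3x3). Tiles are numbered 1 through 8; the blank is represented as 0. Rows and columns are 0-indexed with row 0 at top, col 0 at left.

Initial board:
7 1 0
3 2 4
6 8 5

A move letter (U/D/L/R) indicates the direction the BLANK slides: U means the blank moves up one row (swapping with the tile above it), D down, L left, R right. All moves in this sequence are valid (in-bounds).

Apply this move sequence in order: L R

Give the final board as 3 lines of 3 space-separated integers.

After move 1 (L):
7 0 1
3 2 4
6 8 5

After move 2 (R):
7 1 0
3 2 4
6 8 5

Answer: 7 1 0
3 2 4
6 8 5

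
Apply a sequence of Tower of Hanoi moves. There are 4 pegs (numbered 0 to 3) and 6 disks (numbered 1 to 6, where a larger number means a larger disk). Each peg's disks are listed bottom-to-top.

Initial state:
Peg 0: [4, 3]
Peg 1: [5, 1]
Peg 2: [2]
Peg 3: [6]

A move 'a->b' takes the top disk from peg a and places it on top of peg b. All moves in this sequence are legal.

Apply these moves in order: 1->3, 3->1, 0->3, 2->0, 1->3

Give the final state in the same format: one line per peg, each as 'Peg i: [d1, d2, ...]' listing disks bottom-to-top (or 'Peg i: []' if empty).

After move 1 (1->3):
Peg 0: [4, 3]
Peg 1: [5]
Peg 2: [2]
Peg 3: [6, 1]

After move 2 (3->1):
Peg 0: [4, 3]
Peg 1: [5, 1]
Peg 2: [2]
Peg 3: [6]

After move 3 (0->3):
Peg 0: [4]
Peg 1: [5, 1]
Peg 2: [2]
Peg 3: [6, 3]

After move 4 (2->0):
Peg 0: [4, 2]
Peg 1: [5, 1]
Peg 2: []
Peg 3: [6, 3]

After move 5 (1->3):
Peg 0: [4, 2]
Peg 1: [5]
Peg 2: []
Peg 3: [6, 3, 1]

Answer: Peg 0: [4, 2]
Peg 1: [5]
Peg 2: []
Peg 3: [6, 3, 1]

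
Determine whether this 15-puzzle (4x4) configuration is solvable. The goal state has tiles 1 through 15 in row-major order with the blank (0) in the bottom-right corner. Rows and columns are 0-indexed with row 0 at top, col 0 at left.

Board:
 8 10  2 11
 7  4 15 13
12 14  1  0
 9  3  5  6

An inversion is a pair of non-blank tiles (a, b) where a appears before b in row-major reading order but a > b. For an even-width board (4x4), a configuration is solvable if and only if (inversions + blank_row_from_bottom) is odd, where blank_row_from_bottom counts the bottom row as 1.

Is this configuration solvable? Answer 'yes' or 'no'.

Inversions: 57
Blank is in row 2 (0-indexed from top), which is row 2 counting from the bottom (bottom = 1).
57 + 2 = 59, which is odd, so the puzzle is solvable.

Answer: yes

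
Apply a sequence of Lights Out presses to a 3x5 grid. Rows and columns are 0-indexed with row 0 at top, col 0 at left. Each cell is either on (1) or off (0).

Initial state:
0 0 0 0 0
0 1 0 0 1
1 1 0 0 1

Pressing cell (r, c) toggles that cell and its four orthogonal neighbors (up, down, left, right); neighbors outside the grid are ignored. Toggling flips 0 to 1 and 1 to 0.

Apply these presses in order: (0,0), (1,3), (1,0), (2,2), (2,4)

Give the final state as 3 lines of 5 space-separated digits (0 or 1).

Answer: 0 1 0 1 0
0 0 0 1 1
0 0 1 1 0

Derivation:
After press 1 at (0,0):
1 1 0 0 0
1 1 0 0 1
1 1 0 0 1

After press 2 at (1,3):
1 1 0 1 0
1 1 1 1 0
1 1 0 1 1

After press 3 at (1,0):
0 1 0 1 0
0 0 1 1 0
0 1 0 1 1

After press 4 at (2,2):
0 1 0 1 0
0 0 0 1 0
0 0 1 0 1

After press 5 at (2,4):
0 1 0 1 0
0 0 0 1 1
0 0 1 1 0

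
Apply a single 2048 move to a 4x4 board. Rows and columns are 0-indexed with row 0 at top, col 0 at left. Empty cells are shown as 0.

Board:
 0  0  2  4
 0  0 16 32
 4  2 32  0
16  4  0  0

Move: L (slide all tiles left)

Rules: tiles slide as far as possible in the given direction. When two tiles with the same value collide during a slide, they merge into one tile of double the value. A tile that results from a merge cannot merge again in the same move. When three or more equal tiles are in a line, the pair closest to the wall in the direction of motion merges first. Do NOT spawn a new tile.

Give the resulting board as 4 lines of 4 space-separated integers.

Slide left:
row 0: [0, 0, 2, 4] -> [2, 4, 0, 0]
row 1: [0, 0, 16, 32] -> [16, 32, 0, 0]
row 2: [4, 2, 32, 0] -> [4, 2, 32, 0]
row 3: [16, 4, 0, 0] -> [16, 4, 0, 0]

Answer:  2  4  0  0
16 32  0  0
 4  2 32  0
16  4  0  0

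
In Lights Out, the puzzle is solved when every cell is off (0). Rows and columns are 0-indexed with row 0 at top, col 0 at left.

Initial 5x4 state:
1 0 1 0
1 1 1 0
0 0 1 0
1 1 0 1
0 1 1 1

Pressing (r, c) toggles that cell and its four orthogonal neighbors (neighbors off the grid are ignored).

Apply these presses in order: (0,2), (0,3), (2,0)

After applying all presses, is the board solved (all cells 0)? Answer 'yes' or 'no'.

Answer: no

Derivation:
After press 1 at (0,2):
1 1 0 1
1 1 0 0
0 0 1 0
1 1 0 1
0 1 1 1

After press 2 at (0,3):
1 1 1 0
1 1 0 1
0 0 1 0
1 1 0 1
0 1 1 1

After press 3 at (2,0):
1 1 1 0
0 1 0 1
1 1 1 0
0 1 0 1
0 1 1 1

Lights still on: 13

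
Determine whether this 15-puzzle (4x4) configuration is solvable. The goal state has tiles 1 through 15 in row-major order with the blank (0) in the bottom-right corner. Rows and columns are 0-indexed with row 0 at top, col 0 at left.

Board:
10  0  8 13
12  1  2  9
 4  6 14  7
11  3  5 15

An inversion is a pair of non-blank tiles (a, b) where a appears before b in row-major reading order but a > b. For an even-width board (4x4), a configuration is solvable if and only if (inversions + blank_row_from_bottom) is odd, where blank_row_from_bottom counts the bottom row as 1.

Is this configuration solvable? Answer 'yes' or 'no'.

Answer: yes

Derivation:
Inversions: 51
Blank is in row 0 (0-indexed from top), which is row 4 counting from the bottom (bottom = 1).
51 + 4 = 55, which is odd, so the puzzle is solvable.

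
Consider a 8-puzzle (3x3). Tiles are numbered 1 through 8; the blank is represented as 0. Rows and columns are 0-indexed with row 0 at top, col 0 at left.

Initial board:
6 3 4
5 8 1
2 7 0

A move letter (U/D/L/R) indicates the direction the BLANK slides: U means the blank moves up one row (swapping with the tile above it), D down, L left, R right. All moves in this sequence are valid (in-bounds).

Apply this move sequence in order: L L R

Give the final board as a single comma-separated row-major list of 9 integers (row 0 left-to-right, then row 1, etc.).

After move 1 (L):
6 3 4
5 8 1
2 0 7

After move 2 (L):
6 3 4
5 8 1
0 2 7

After move 3 (R):
6 3 4
5 8 1
2 0 7

Answer: 6, 3, 4, 5, 8, 1, 2, 0, 7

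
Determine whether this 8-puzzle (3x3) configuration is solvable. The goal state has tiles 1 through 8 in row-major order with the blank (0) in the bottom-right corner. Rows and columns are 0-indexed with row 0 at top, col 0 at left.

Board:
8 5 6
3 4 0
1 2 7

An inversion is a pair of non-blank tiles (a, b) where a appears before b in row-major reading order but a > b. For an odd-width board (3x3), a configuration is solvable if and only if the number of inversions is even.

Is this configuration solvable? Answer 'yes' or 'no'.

Inversions (pairs i<j in row-major order where tile[i] > tile[j] > 0): 19
19 is odd, so the puzzle is not solvable.

Answer: no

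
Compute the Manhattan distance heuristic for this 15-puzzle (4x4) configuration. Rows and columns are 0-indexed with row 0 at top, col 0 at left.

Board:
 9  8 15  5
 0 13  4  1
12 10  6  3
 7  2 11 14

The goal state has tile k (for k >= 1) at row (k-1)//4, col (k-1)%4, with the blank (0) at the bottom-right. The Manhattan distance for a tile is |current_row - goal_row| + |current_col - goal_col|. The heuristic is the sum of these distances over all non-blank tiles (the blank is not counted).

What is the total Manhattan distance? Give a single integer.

Tile 9: at (0,0), goal (2,0), distance |0-2|+|0-0| = 2
Tile 8: at (0,1), goal (1,3), distance |0-1|+|1-3| = 3
Tile 15: at (0,2), goal (3,2), distance |0-3|+|2-2| = 3
Tile 5: at (0,3), goal (1,0), distance |0-1|+|3-0| = 4
Tile 13: at (1,1), goal (3,0), distance |1-3|+|1-0| = 3
Tile 4: at (1,2), goal (0,3), distance |1-0|+|2-3| = 2
Tile 1: at (1,3), goal (0,0), distance |1-0|+|3-0| = 4
Tile 12: at (2,0), goal (2,3), distance |2-2|+|0-3| = 3
Tile 10: at (2,1), goal (2,1), distance |2-2|+|1-1| = 0
Tile 6: at (2,2), goal (1,1), distance |2-1|+|2-1| = 2
Tile 3: at (2,3), goal (0,2), distance |2-0|+|3-2| = 3
Tile 7: at (3,0), goal (1,2), distance |3-1|+|0-2| = 4
Tile 2: at (3,1), goal (0,1), distance |3-0|+|1-1| = 3
Tile 11: at (3,2), goal (2,2), distance |3-2|+|2-2| = 1
Tile 14: at (3,3), goal (3,1), distance |3-3|+|3-1| = 2
Sum: 2 + 3 + 3 + 4 + 3 + 2 + 4 + 3 + 0 + 2 + 3 + 4 + 3 + 1 + 2 = 39

Answer: 39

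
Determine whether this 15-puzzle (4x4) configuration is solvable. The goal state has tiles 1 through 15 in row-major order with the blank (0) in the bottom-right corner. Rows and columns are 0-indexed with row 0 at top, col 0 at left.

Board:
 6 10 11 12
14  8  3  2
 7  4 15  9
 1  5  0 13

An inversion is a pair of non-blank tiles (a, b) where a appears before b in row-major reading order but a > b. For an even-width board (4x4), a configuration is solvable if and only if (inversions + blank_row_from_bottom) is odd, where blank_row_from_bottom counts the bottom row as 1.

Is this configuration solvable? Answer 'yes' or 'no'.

Inversions: 57
Blank is in row 3 (0-indexed from top), which is row 1 counting from the bottom (bottom = 1).
57 + 1 = 58, which is even, so the puzzle is not solvable.

Answer: no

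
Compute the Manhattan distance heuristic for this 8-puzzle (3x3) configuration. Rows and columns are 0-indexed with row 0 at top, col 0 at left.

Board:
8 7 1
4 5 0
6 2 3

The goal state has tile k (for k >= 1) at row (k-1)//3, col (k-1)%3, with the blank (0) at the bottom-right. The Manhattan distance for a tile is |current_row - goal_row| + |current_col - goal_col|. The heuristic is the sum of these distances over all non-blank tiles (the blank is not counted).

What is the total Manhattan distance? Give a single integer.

Tile 8: (0,0)->(2,1) = 3
Tile 7: (0,1)->(2,0) = 3
Tile 1: (0,2)->(0,0) = 2
Tile 4: (1,0)->(1,0) = 0
Tile 5: (1,1)->(1,1) = 0
Tile 6: (2,0)->(1,2) = 3
Tile 2: (2,1)->(0,1) = 2
Tile 3: (2,2)->(0,2) = 2
Sum: 3 + 3 + 2 + 0 + 0 + 3 + 2 + 2 = 15

Answer: 15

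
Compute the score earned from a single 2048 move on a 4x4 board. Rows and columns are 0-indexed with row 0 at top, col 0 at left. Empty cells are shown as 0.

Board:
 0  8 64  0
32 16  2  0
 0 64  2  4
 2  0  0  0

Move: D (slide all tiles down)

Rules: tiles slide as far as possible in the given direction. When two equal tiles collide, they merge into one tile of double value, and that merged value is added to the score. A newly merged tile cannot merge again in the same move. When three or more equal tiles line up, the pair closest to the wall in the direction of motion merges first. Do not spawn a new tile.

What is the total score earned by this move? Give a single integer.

Answer: 4

Derivation:
Slide down:
col 0: [0, 32, 0, 2] -> [0, 0, 32, 2]  score +0 (running 0)
col 1: [8, 16, 64, 0] -> [0, 8, 16, 64]  score +0 (running 0)
col 2: [64, 2, 2, 0] -> [0, 0, 64, 4]  score +4 (running 4)
col 3: [0, 0, 4, 0] -> [0, 0, 0, 4]  score +0 (running 4)
Board after move:
 0  0  0  0
 0  8  0  0
32 16 64  0
 2 64  4  4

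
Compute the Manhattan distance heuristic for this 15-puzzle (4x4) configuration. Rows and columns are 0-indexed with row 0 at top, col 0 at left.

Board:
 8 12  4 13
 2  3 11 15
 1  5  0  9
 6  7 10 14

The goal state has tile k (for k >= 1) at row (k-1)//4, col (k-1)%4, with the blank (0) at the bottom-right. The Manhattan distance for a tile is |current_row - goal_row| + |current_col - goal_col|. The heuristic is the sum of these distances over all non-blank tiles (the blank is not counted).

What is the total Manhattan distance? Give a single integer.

Tile 8: at (0,0), goal (1,3), distance |0-1|+|0-3| = 4
Tile 12: at (0,1), goal (2,3), distance |0-2|+|1-3| = 4
Tile 4: at (0,2), goal (0,3), distance |0-0|+|2-3| = 1
Tile 13: at (0,3), goal (3,0), distance |0-3|+|3-0| = 6
Tile 2: at (1,0), goal (0,1), distance |1-0|+|0-1| = 2
Tile 3: at (1,1), goal (0,2), distance |1-0|+|1-2| = 2
Tile 11: at (1,2), goal (2,2), distance |1-2|+|2-2| = 1
Tile 15: at (1,3), goal (3,2), distance |1-3|+|3-2| = 3
Tile 1: at (2,0), goal (0,0), distance |2-0|+|0-0| = 2
Tile 5: at (2,1), goal (1,0), distance |2-1|+|1-0| = 2
Tile 9: at (2,3), goal (2,0), distance |2-2|+|3-0| = 3
Tile 6: at (3,0), goal (1,1), distance |3-1|+|0-1| = 3
Tile 7: at (3,1), goal (1,2), distance |3-1|+|1-2| = 3
Tile 10: at (3,2), goal (2,1), distance |3-2|+|2-1| = 2
Tile 14: at (3,3), goal (3,1), distance |3-3|+|3-1| = 2
Sum: 4 + 4 + 1 + 6 + 2 + 2 + 1 + 3 + 2 + 2 + 3 + 3 + 3 + 2 + 2 = 40

Answer: 40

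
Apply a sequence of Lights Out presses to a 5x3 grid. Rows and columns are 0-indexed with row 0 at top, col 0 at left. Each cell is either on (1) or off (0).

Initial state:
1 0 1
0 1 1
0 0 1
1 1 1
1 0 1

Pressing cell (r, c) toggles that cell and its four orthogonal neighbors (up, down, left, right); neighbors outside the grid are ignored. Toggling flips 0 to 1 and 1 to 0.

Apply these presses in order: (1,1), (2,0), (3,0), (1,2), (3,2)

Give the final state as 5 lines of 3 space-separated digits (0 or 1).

After press 1 at (1,1):
1 1 1
1 0 0
0 1 1
1 1 1
1 0 1

After press 2 at (2,0):
1 1 1
0 0 0
1 0 1
0 1 1
1 0 1

After press 3 at (3,0):
1 1 1
0 0 0
0 0 1
1 0 1
0 0 1

After press 4 at (1,2):
1 1 0
0 1 1
0 0 0
1 0 1
0 0 1

After press 5 at (3,2):
1 1 0
0 1 1
0 0 1
1 1 0
0 0 0

Answer: 1 1 0
0 1 1
0 0 1
1 1 0
0 0 0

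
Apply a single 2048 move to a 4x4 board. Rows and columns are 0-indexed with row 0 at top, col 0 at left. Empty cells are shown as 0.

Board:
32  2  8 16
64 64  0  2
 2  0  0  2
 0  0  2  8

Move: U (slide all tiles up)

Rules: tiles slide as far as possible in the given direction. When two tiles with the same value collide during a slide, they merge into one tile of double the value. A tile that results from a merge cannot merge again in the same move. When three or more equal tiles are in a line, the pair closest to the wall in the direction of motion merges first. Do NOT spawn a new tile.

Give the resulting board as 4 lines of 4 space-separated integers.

Slide up:
col 0: [32, 64, 2, 0] -> [32, 64, 2, 0]
col 1: [2, 64, 0, 0] -> [2, 64, 0, 0]
col 2: [8, 0, 0, 2] -> [8, 2, 0, 0]
col 3: [16, 2, 2, 8] -> [16, 4, 8, 0]

Answer: 32  2  8 16
64 64  2  4
 2  0  0  8
 0  0  0  0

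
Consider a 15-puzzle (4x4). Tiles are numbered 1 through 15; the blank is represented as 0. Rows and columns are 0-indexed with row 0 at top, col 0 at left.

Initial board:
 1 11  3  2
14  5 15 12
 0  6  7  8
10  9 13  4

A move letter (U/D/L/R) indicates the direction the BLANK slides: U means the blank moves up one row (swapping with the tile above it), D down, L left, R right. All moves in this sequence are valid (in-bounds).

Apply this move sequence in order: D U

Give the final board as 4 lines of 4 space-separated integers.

Answer:  1 11  3  2
14  5 15 12
 0  6  7  8
10  9 13  4

Derivation:
After move 1 (D):
 1 11  3  2
14  5 15 12
10  6  7  8
 0  9 13  4

After move 2 (U):
 1 11  3  2
14  5 15 12
 0  6  7  8
10  9 13  4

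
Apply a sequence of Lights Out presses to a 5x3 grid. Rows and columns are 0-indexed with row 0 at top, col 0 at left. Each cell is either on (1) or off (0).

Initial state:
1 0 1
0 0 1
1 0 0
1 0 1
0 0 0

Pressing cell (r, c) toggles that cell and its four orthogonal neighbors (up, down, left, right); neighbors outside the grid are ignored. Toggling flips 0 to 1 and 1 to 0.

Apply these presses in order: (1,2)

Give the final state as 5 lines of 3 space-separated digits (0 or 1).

After press 1 at (1,2):
1 0 0
0 1 0
1 0 1
1 0 1
0 0 0

Answer: 1 0 0
0 1 0
1 0 1
1 0 1
0 0 0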